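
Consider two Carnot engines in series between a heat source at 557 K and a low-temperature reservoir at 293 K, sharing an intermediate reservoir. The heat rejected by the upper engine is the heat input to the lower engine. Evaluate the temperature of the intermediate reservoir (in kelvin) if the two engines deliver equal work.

T_m ≈ 425 K

For reversible stages Q_m = Q_H·(T_m/T_H). Setting W₁ = Q_H(1 − T_m/T_H) equal to W₂ = Q_m(1 − T_C/T_m) = Q_H·(T_m − T_C)/T_H gives T_H − T_m = T_m − T_C, so T_m = (T_H + T_C)/2 = (557.00 + 293.00)/2 = 425 K.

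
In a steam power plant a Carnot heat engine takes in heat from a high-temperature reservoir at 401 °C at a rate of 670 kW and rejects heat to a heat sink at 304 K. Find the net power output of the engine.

T_H = 401 °C → 401 + 273.15 = 674.15 K.
Carnot efficiency: η = 1 − T_C/T_H = 1 − 304.00/674.15 = 0.5491.
W = η·Q_H = 0.5491 × 670 = 368 kW.

Ẇ ≈ 368 kW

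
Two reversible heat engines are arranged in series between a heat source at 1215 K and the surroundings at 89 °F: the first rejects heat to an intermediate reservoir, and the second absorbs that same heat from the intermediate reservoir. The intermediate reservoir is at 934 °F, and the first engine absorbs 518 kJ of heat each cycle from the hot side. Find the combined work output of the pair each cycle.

W_total ≈ 388.0 kJ

T_C = 89 °F → (89 − 32) × 5/9 = 31.67 °C = 304.82 K.
Two reversible stages in series are equivalent to a single Carnot engine between T_H and T_C, so η_total = 1 − T_C/T_H = 1 − 304.82/1215.00 = 0.7491.
W_total = η_total · Q_H = 0.7491 × 518 = 388.0 kJ.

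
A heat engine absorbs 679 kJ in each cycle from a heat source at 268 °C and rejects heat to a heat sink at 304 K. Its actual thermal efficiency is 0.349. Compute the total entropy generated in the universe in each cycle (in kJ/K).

T_H = 268 °C → 268 + 273.15 = 541.15 K.
W = η·Q_H = 0.349 × 679 = 237.0 kJ, so Q_C = Q_H − W = 442.0 kJ.
The hot reservoir loses entropy Q_H/T_H = 679/541.15 = 1.255 kJ/K; the cold reservoir gains Q_C/T_C = 442.0/304.00 = 1.454 kJ/K.
ΔS_univ = −Q_H/T_H + Q_C/T_C = 0.199 kJ/K (> 0, since η = 0.349 < η_Carnot = 0.438).

ΔS_univ ≈ 0.199 kJ/K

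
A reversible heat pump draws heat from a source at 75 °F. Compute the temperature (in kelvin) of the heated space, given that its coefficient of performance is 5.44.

T_H ≈ 364 K

T_C = 75 °F → (75 − 32) × 5/9 = 23.89 °C = 297.04 K.
COP_HP = T_H/(T_H − T_C) ⇒ T_H = T_C·COP_HP/(COP_HP − 1) = 297.04 × 5.44/(5.44 − 1) = 364 K.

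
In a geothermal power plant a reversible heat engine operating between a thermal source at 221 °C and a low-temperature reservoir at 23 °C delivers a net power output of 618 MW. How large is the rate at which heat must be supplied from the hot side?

T_H = 221 °C → 221 + 273.15 = 494.15 K.
T_C = 23 °C → 23 + 273.15 = 296.15 K.
Carnot efficiency: η = 1 − T_C/T_H = 1 − 296.15/494.15 = 0.4007.
Q_H = W/η = 618/0.4007 = 1542 MW.

Q̇_H ≈ 1542 MW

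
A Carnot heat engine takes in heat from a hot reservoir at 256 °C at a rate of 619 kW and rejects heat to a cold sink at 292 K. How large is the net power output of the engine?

T_H = 256 °C → 256 + 273.15 = 529.15 K.
For a reversible engine, η = 1 − T_C/T_H = 1 − 292.00/529.15 = 0.4482.
W = η·Q_H = 0.4482 × 619 = 277 kW.

Ẇ ≈ 277 kW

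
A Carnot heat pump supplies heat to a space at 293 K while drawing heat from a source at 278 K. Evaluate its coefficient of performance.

For a reversible heat pump, COP_HP = T_H/(T_H − T_C) = 293.00/(293.00 − 278.00) = 19.53.

COP_HP ≈ 19.53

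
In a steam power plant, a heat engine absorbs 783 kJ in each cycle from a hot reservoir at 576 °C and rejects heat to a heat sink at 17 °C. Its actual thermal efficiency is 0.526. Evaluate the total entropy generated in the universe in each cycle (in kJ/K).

ΔS_univ ≈ 0.357 kJ/K

T_H = 576 °C → 576 + 273.15 = 849.15 K.
T_C = 17 °C → 17 + 273.15 = 290.15 K.
W = η·Q_H = 0.526 × 783 = 411.9 kJ, so Q_C = Q_H − W = 371.1 kJ.
The hot reservoir loses entropy Q_H/T_H = 783/849.15 = 0.9221 kJ/K; the cold reservoir gains Q_C/T_C = 371.1/290.15 = 1.279 kJ/K.
ΔS_univ = −Q_H/T_H + Q_C/T_C = 0.357 kJ/K (> 0, since η = 0.526 < η_Carnot = 0.658).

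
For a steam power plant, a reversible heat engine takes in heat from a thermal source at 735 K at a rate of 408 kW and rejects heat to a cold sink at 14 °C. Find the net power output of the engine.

T_C = 14 °C → 14 + 273.15 = 287.15 K.
For a reversible engine, η = 1 − T_C/T_H = 1 − 287.15/735.00 = 0.6093.
W = η·Q_H = 0.6093 × 408 = 249 kW.

Ẇ ≈ 249 kW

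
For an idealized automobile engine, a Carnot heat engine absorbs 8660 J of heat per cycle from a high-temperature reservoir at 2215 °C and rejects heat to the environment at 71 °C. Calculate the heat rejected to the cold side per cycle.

T_H = 2215 °C → 2215 + 273.15 = 2488.15 K.
T_C = 71 °C → 71 + 273.15 = 344.15 K.
For a reversible engine, η = 1 − T_C/T_H = 1 − 344.15/2488.15 = 0.8617.
For a reversible cycle Q_C/Q_H = T_C/T_H, so Q_C = 8660 × 344.15/2488.15 = 1200 J.

Q_C ≈ 1200 J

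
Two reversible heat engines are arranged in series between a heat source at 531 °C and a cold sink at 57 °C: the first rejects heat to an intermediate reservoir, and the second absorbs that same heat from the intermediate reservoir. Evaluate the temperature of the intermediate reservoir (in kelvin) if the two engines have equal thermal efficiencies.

T_m ≈ 515 K

T_H = 531 °C → 531 + 273.15 = 804.15 K.
T_C = 57 °C → 57 + 273.15 = 330.15 K.
Equal efficiencies require 1 − T_m/T_H = 1 − T_C/T_m, i.e. T_m/T_H = T_C/T_m, so T_m = √(T_H·T_C) = √(804.15 × 330.15) = 515 K.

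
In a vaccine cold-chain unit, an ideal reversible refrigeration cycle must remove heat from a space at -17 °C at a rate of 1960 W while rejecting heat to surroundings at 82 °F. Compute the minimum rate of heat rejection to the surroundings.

Q̇_H ≈ 2300 W

T_H = 82 °F → (82 − 32) × 5/9 = 27.78 °C = 300.93 K.
T_C = -17 °C → -17 + 273.15 = 256.15 K.
For a reversible cycle Q_H/Q_C = T_H/T_C, so Q_H = Q_C·T_H/T_C = 1960 × 300.93/256.15 = 2300 W.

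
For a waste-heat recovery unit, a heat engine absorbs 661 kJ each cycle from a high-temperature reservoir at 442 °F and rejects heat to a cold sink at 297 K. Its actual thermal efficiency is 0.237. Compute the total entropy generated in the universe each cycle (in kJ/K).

T_H = 442 °F → (442 − 32) × 5/9 = 227.78 °C = 500.93 K.
W = η·Q_H = 0.237 × 661 = 156.7 kJ, so Q_C = Q_H − W = 504.3 kJ.
Entropy balance on the reservoirs: −Q_H/T_H = -1.320 kJ/K, +Q_C/T_C = 1.698 kJ/K.
ΔS_univ = −Q_H/T_H + Q_C/T_C = 0.3786 kJ/K (> 0, since η = 0.237 < η_Carnot = 0.407).

ΔS_univ ≈ 0.3786 kJ/K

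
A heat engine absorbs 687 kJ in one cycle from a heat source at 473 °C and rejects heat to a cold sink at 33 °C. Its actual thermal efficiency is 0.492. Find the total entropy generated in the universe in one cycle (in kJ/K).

ΔS_univ ≈ 0.219 kJ/K

T_H = 473 °C → 473 + 273.15 = 746.15 K.
T_C = 33 °C → 33 + 273.15 = 306.15 K.
W = η·Q_H = 0.492 × 687 = 338.0 kJ, so Q_C = Q_H − W = 349.0 kJ.
Reservoir entropy changes: ΔS_H = −Q_H/T_H = −687/746.15 = -0.9207 kJ/K and ΔS_C = +Q_C/T_C = 349.0/306.15 = 1.140 kJ/K.
ΔS_univ = −Q_H/T_H + Q_C/T_C = 0.219 kJ/K (> 0, since η = 0.492 < η_Carnot = 0.590).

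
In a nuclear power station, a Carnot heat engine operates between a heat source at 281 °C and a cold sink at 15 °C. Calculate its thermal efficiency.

T_H = 281 °C → 281 + 273.15 = 554.15 K.
T_C = 15 °C → 15 + 273.15 = 288.15 K.
The Carnot efficiency is η = 1 − T_C/T_H = 1 − 288.15/554.15 = 0.480.

η ≈ 0.480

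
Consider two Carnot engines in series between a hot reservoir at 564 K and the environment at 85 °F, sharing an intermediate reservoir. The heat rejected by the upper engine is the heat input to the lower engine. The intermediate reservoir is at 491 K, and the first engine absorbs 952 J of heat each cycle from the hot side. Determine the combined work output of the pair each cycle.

W_total ≈ 441 J

T_C = 85 °F → (85 − 32) × 5/9 = 29.44 °C = 302.59 K.
Two reversible stages in series are equivalent to a single Carnot engine between T_H and T_C, so η_total = 1 − T_C/T_H = 1 − 302.59/564.00 = 0.4635.
W_total = η_total · Q_H = 0.4635 × 952 = 441 J.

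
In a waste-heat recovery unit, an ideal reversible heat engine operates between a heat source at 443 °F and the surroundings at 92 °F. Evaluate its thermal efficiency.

T_H = 443 °F → (443 − 32) × 5/9 = 228.33 °C = 501.48 K.
T_C = 92 °F → (92 − 32) × 5/9 = 33.33 °C = 306.48 K.
The Carnot efficiency is η = 1 − T_C/T_H = 1 − 306.48/501.48 = 0.3888.

η ≈ 0.3888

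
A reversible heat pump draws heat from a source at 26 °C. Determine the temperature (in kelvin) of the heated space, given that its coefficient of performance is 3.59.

T_C = 26 °C → 26 + 273.15 = 299.15 K.
COP_HP = T_H/(T_H − T_C) ⇒ T_H = T_C·COP_HP/(COP_HP − 1) = 299.15 × 3.59/(3.59 − 1) = 415 K.

T_H ≈ 415 K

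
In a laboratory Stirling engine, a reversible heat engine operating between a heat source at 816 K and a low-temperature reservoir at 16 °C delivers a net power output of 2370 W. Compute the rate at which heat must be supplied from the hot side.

Q̇_H ≈ 3670 W

T_C = 16 °C → 16 + 273.15 = 289.15 K.
The Carnot efficiency is η = 1 − T_C/T_H = 1 − 289.15/816.00 = 0.6456.
Q_H = W/η = 2370/0.6456 = 3670 W.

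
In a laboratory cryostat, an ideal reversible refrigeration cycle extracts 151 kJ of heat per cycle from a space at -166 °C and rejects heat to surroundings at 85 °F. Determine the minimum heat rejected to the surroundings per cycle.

T_H = 85 °F → (85 − 32) × 5/9 = 29.44 °C = 302.59 K.
T_C = -166 °C → -166 + 273.15 = 107.15 K.
For a reversible cycle Q_H/Q_C = T_H/T_C, so Q_H = Q_C·T_H/T_C = 151 × 302.59/107.15 = 426.4 kJ.

Q_H ≈ 426.4 kJ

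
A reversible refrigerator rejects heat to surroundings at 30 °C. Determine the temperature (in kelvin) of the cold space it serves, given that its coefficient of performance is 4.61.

T_C ≈ 249 K

T_H = 30 °C → 30 + 273.15 = 303.15 K.
COP_R = T_C/(T_H − T_C) ⇒ T_C = T_H·COP_R/(1 + COP_R) = 303.15 × 4.61/(1 + 4.61) = 249 K.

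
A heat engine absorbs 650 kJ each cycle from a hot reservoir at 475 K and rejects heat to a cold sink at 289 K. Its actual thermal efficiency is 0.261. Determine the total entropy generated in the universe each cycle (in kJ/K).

W = η·Q_H = 0.261 × 650 = 169.7 kJ, so Q_C = Q_H − W = 480.4 kJ.
Reservoir entropy changes: ΔS_H = −Q_H/T_H = −650/475.00 = -1.368 kJ/K and ΔS_C = +Q_C/T_C = 480.4/289.00 = 1.662 kJ/K.
ΔS_univ = −Q_H/T_H + Q_C/T_C = 0.2937 kJ/K (> 0, since η = 0.261 < η_Carnot = 0.392).

ΔS_univ ≈ 0.2937 kJ/K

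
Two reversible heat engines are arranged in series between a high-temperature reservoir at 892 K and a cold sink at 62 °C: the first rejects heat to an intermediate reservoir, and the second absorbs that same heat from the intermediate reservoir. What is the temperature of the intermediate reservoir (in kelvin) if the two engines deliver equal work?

T_C = 62 °C → 62 + 273.15 = 335.15 K.
For reversible stages Q_m = Q_H·(T_m/T_H). Setting W₁ = Q_H(1 − T_m/T_H) equal to W₂ = Q_m(1 − T_C/T_m) = Q_H·(T_m − T_C)/T_H gives T_H − T_m = T_m − T_C, so T_m = (T_H + T_C)/2 = (892.00 + 335.15)/2 = 614 K.

T_m ≈ 614 K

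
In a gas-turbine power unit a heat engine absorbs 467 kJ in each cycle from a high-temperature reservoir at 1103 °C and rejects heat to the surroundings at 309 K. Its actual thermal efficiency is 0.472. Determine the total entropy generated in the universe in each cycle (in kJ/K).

T_H = 1103 °C → 1103 + 273.15 = 1376.15 K.
W = η·Q_H = 0.472 × 467 = 220.4 kJ, so Q_C = Q_H − W = 246.6 kJ.
Entropy balance on the reservoirs: −Q_H/T_H = -0.3394 kJ/K, +Q_C/T_C = 0.7980 kJ/K.
ΔS_univ = −Q_H/T_H + Q_C/T_C = 0.459 kJ/K (> 0, since η = 0.472 < η_Carnot = 0.775).

ΔS_univ ≈ 0.459 kJ/K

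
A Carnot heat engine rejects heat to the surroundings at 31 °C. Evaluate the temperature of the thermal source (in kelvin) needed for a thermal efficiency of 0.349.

T_C = 31 °C → 31 + 273.15 = 304.15 K.
From η = 1 − T_C/T_H, solving for T_H gives T_H = T_C/(1 − η) = 304.15/(1 − 0.349) = 467 K.

T_H ≈ 467 K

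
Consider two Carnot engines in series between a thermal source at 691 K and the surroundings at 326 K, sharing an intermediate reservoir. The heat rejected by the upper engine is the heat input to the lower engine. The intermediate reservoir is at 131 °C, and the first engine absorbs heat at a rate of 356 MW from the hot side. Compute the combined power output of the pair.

Two reversible stages in series are equivalent to a single Carnot engine between T_H and T_C, so η_total = 1 − T_C/T_H = 1 − 326.00/691.00 = 0.5282.
W_total = η_total · Q_H = 0.5282 × 356 = 188 MW.

Ẇ_total ≈ 188 MW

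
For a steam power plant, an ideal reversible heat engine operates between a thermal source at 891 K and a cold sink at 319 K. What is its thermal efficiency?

η ≈ 0.6420

η_rev = 1 − T_C/T_H = 1 − 319.00/891.00 = 0.6420.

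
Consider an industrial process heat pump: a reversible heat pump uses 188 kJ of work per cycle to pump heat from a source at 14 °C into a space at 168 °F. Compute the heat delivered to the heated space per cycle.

T_H = 168 °F → (168 − 32) × 5/9 = 75.56 °C = 348.71 K.
T_C = 14 °C → 14 + 273.15 = 287.15 K.
The Carnot heat-pump COP is COP_HP = T_H/(T_H − T_C) = 348.71/61.56 = 5.6649.
Q_H = COP_HP · W = 5.6649 × 188 = 1060 kJ.

Q_H ≈ 1060 kJ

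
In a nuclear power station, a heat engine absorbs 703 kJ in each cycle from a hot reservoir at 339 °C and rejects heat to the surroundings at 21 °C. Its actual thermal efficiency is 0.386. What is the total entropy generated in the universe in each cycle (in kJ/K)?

ΔS_univ ≈ 0.319 kJ/K

T_H = 339 °C → 339 + 273.15 = 612.15 K.
T_C = 21 °C → 21 + 273.15 = 294.15 K.
W = η·Q_H = 0.386 × 703 = 271.4 kJ, so Q_C = Q_H − W = 431.6 kJ.
Entropy balance on the reservoirs: −Q_H/T_H = -1.148 kJ/K, +Q_C/T_C = 1.467 kJ/K.
ΔS_univ = −Q_H/T_H + Q_C/T_C = 0.319 kJ/K (> 0, since η = 0.386 < η_Carnot = 0.519).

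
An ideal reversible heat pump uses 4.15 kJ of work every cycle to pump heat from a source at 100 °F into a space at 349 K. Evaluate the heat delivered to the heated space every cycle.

T_C = 100 °F → (100 − 32) × 5/9 = 37.78 °C = 310.93 K.
Reversible heating COP: COP_HP = T_H/(T_H − T_C) = 349.00/38.07 = 9.1668.
Q_H = COP_HP · W = 9.1668 × 4.15 = 38.04 kJ.

Q_H ≈ 38.04 kJ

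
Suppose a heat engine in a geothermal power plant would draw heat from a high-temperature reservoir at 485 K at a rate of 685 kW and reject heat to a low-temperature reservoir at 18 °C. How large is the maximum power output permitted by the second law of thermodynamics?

Ẇ_max ≈ 274 kW

T_C = 18 °C → 18 + 273.15 = 291.15 K.
By the Carnot theorem, η_max = 1 − T_C/T_H = 1 − 291.15/485.00 = 0.3997.
W_max = η_max · Q_H = 0.3997 × 685 = 274 kW.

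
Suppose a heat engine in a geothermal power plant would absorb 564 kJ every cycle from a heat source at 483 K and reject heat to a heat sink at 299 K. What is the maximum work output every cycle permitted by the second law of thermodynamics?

By the Carnot theorem, η_max = 1 − T_C/T_H = 1 − 299.00/483.00 = 0.3810.
W_max = η_max · Q_H = 0.3810 × 564 = 215 kJ.

W_max ≈ 215 kJ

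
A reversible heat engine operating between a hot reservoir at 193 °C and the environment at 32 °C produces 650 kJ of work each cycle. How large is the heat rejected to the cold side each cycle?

T_H = 193 °C → 193 + 273.15 = 466.15 K.
T_C = 32 °C → 32 + 273.15 = 305.15 K.
Since the cycle is reversible, η = 1 − T_C/T_H = 1 − 305.15/466.15 = 0.3454.
Since Q_C/Q_H = T_C/T_H and Q_H = W/η, Q_C = W·T_C/(T_H − T_C) = 650 × 305.15/161.00 = 1230 kJ.

Q_C ≈ 1230 kJ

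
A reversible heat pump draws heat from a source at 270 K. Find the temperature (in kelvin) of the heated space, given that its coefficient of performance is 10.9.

COP_HP = T_H/(T_H − T_C) ⇒ T_H = T_C·COP_HP/(COP_HP − 1) = 270.00 × 10.9/(10.9 − 1) = 297.3 K.

T_H ≈ 297.3 K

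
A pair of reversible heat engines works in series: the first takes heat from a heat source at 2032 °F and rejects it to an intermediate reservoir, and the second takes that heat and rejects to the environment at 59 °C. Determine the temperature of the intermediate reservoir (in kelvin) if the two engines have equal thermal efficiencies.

T_m ≈ 678 K

T_H = 2032 °F → (2032 − 32) × 5/9 = 1111.11 °C = 1384.26 K.
T_C = 59 °C → 59 + 273.15 = 332.15 K.
Equal efficiencies require 1 − T_m/T_H = 1 − T_C/T_m, i.e. T_m/T_H = T_C/T_m, so T_m = √(T_H·T_C) = √(1384.26 × 332.15) = 678 K.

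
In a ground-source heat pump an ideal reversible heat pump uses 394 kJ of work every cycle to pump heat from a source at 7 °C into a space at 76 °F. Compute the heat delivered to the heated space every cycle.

T_H = 76 °F → (76 − 32) × 5/9 = 24.44 °C = 297.59 K.
T_C = 7 °C → 7 + 273.15 = 280.15 K.
For a reversible heat pump, COP_HP = T_H/(T_H − T_C) = 297.59/17.44 = 17.0596.
Q_H = COP_HP · W = 17.0596 × 394 = 6720 kJ.

Q_H ≈ 6720 kJ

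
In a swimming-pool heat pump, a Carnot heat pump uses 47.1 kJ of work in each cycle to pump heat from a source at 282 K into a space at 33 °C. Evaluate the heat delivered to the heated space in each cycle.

T_H = 33 °C → 33 + 273.15 = 306.15 K.
COP_HP = T_H/(T_H − T_C) = 306.15/24.15 = 12.6770.
Q_H = COP_HP · W = 12.6770 × 47.1 = 597 kJ.

Q_H ≈ 597 kJ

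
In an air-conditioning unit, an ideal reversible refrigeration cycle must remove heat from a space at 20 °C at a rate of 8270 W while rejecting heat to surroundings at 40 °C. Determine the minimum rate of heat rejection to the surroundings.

Q̇_H ≈ 8830 W

T_H = 40 °C → 40 + 273.15 = 313.15 K.
T_C = 20 °C → 20 + 273.15 = 293.15 K.
For a reversible cycle Q_H/Q_C = T_H/T_C, so Q_H = Q_C·T_H/T_C = 8270 × 313.15/293.15 = 8830 W.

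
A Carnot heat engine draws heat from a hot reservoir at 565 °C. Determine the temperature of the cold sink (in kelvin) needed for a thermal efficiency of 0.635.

T_C ≈ 305.9 K

T_H = 565 °C → 565 + 273.15 = 838.15 K.
From η = 1 − T_C/T_H, T_C = T_H·(1 − η) = 838.15 × (1 − 0.635) = 305.9 K.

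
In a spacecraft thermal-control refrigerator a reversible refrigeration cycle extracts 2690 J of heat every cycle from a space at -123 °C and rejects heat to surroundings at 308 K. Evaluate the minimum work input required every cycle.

T_C = -123 °C → -123 + 273.15 = 150.15 K.
Carnot COP: COP_R = T_C/(T_H − T_C) = 150.15/157.85 = 0.9512.
W = Q_C/COP_R = 2690/0.9512 = 2830 J.

W_in ≈ 2830 J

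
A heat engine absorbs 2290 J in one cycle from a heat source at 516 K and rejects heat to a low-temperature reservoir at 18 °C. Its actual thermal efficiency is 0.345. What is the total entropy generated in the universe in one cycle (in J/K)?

T_C = 18 °C → 18 + 273.15 = 291.15 K.
W = η·Q_H = 0.345 × 2290 = 790.0 J, so Q_C = Q_H − W = 1500 J.
Reservoir entropy changes: ΔS_H = −Q_H/T_H = −2290/516.00 = -4.438 J/K and ΔS_C = +Q_C/T_C = 1500/291.15 = 5.152 J/K.
ΔS_univ = −Q_H/T_H + Q_C/T_C = 0.714 J/K (> 0, since η = 0.345 < η_Carnot = 0.436).

ΔS_univ ≈ 0.714 J/K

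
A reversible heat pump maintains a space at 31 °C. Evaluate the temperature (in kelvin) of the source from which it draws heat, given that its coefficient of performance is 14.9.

T_C ≈ 283.7 K

T_H = 31 °C → 31 + 273.15 = 304.15 K.
COP_HP = T_H/(T_H − T_C) ⇒ T_C = T_H·(COP_HP − 1)/COP_HP = 304.15 × (14.9 − 1)/14.9 = 283.7 K.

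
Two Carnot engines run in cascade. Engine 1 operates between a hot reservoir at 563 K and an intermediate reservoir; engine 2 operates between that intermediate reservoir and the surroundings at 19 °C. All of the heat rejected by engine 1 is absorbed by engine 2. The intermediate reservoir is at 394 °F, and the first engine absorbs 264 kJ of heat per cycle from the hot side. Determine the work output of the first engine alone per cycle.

T_C = 19 °C → 19 + 273.15 = 292.15 K.
T_m = 394 °F → (394 − 32) × 5/9 = 201.11 °C = 474.26 K.
First-stage efficiency η₁ = 1 − T_m/T_H = 1 − 474.26/563.00 = 0.1576.
W₁ = η₁·Q_H = 0.1576 × 264 = 41.61 kJ.

W₁ ≈ 41.61 kJ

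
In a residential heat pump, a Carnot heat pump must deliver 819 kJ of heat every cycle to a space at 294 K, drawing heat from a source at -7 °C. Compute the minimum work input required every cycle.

W_in ≈ 77.6 kJ

T_C = -7 °C → -7 + 273.15 = 266.15 K.
COP_HP = T_H/(T_H − T_C) = 294.00/27.85 = 10.5566.
W = Q_H/COP_HP = 819/10.5566 = 77.6 kJ.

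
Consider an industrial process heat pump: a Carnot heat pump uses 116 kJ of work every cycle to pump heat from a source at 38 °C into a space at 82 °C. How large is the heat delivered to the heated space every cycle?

Q_H ≈ 936 kJ

T_H = 82 °C → 82 + 273.15 = 355.15 K.
T_C = 38 °C → 38 + 273.15 = 311.15 K.
For a reversible heat pump, COP_HP = T_H/(T_H − T_C) = 355.15/44.00 = 8.0716.
Q_H = COP_HP · W = 8.0716 × 116 = 936 kJ.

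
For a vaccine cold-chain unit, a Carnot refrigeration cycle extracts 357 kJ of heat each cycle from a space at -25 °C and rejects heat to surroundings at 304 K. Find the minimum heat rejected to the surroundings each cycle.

T_C = -25 °C → -25 + 273.15 = 248.15 K.
For a reversible cycle Q_H/Q_C = T_H/T_C, so Q_H = Q_C·T_H/T_C = 357 × 304.00/248.15 = 437.3 kJ.

Q_H ≈ 437.3 kJ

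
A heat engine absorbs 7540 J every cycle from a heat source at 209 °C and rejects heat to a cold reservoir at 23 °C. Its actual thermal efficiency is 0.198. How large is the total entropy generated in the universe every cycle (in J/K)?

ΔS_univ ≈ 4.78 J/K

T_H = 209 °C → 209 + 273.15 = 482.15 K.
T_C = 23 °C → 23 + 273.15 = 296.15 K.
W = η·Q_H = 0.198 × 7540 = 1493 J, so Q_C = Q_H − W = 6047 J.
The hot reservoir loses entropy Q_H/T_H = 7540/482.15 = 15.64 J/K; the cold reservoir gains Q_C/T_C = 6047/296.15 = 20.42 J/K.
ΔS_univ = −Q_H/T_H + Q_C/T_C = 4.78 J/K (> 0, since η = 0.198 < η_Carnot = 0.386).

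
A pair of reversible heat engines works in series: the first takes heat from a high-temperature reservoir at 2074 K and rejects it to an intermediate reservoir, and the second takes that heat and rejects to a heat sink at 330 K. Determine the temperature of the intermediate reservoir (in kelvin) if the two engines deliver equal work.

For reversible stages Q_m = Q_H·(T_m/T_H). Setting W₁ = Q_H(1 − T_m/T_H) equal to W₂ = Q_m(1 − T_C/T_m) = Q_H·(T_m − T_C)/T_H gives T_H − T_m = T_m − T_C, so T_m = (T_H + T_C)/2 = (2074.00 + 330.00)/2 = 1200 K.

T_m ≈ 1200 K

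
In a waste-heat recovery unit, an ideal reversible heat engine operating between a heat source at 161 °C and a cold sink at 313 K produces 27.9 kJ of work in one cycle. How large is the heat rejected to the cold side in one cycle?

Q_C ≈ 72.1 kJ

T_H = 161 °C → 161 + 273.15 = 434.15 K.
For a reversible engine, η = 1 − T_C/T_H = 1 − 313.00/434.15 = 0.2791.
Since Q_C/Q_H = T_C/T_H and Q_H = W/η, Q_C = W·T_C/(T_H − T_C) = 27.9 × 313.00/121.15 = 72.1 kJ.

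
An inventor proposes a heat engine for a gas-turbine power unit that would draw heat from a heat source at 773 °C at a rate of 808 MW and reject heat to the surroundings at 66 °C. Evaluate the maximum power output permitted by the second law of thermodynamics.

T_H = 773 °C → 773 + 273.15 = 1046.15 K.
T_C = 66 °C → 66 + 273.15 = 339.15 K.
The upper bound on efficiency is η_max = 1 − T_C/T_H = 1 − 339.15/1046.15 = 0.6758.
W_max = η_max · Q_H = 0.6758 × 808 = 546 MW.

Ẇ_max ≈ 546 MW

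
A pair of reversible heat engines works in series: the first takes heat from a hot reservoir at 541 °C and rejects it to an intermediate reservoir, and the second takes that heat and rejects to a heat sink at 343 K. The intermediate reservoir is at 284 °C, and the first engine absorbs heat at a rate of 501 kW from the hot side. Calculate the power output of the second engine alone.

T_H = 541 °C → 541 + 273.15 = 814.15 K.
T_m = 284 °C → 284 + 273.15 = 557.15 K.
Heat entering the second stage: Q_m = Q_H·(T_m/T_H) = 501 × 557.15/814.15 = 343 kW.
Second-stage efficiency η₂ = 1 − T_C/T_m = 1 − 343.00/557.15 = 0.3844, so W₂ = η₂·Q_m = 132 kW.

Ẇ₂ ≈ 132 kW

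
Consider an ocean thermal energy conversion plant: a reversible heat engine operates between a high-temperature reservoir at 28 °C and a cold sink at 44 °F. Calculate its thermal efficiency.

T_H = 28 °C → 28 + 273.15 = 301.15 K.
T_C = 44 °F → (44 − 32) × 5/9 = 6.67 °C = 279.82 K.
The Carnot efficiency is η = 1 − T_C/T_H = 1 − 279.82/301.15 = 0.0708.

η ≈ 0.0708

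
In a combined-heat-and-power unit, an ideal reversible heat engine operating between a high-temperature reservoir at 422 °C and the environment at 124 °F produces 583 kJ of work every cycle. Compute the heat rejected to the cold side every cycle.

Q_C ≈ 509.7 kJ

T_H = 422 °C → 422 + 273.15 = 695.15 K.
T_C = 124 °F → (124 − 32) × 5/9 = 51.11 °C = 324.26 K.
Carnot efficiency: η = 1 − T_C/T_H = 1 − 324.26/695.15 = 0.5335.
Since Q_C/Q_H = T_C/T_H and Q_H = W/η, Q_C = W·T_C/(T_H − T_C) = 583 × 324.26/370.89 = 509.7 kJ.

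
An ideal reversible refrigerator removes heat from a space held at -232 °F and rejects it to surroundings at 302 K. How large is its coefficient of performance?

T_C = -232 °F → (-232 − 32) × 5/9 = -146.67 °C = 126.48 K.
COP_R = T_C/(T_H − T_C) = 126.48/(302.00 − 126.48) = 0.7206.

COP_R ≈ 0.7206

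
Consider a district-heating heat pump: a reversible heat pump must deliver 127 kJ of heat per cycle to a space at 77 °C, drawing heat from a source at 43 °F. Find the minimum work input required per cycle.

W_in ≈ 25.71 kJ

T_H = 77 °C → 77 + 273.15 = 350.15 K.
T_C = 43 °F → (43 − 32) × 5/9 = 6.11 °C = 279.26 K.
COP_HP = T_H/(T_H − T_C) = 350.15/70.89 = 4.9394.
W = Q_H/COP_HP = 127/4.9394 = 25.71 kJ.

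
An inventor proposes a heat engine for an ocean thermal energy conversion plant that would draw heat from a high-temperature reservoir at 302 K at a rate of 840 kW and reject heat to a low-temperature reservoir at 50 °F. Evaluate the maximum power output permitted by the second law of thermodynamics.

T_C = 50 °F → (50 − 32) × 5/9 = 10.00 °C = 283.15 K.
The second-law ceiling is the Carnot efficiency, η_max = 1 − T_C/T_H = 1 − 283.15/302.00 = 0.0624.
W_max = η_max · Q_H = 0.0624 × 840 = 52.43 kW.

Ẇ_max ≈ 52.43 kW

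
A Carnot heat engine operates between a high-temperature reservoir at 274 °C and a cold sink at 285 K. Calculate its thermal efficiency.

η ≈ 0.479

T_H = 274 °C → 274 + 273.15 = 547.15 K.
The Carnot efficiency is η = 1 − T_C/T_H = 1 − 285.00/547.15 = 0.479.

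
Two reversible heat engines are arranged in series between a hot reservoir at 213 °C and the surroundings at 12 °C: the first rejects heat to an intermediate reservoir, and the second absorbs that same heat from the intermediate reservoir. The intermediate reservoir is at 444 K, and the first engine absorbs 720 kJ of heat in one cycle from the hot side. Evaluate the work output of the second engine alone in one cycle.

T_H = 213 °C → 213 + 273.15 = 486.15 K.
T_C = 12 °C → 12 + 273.15 = 285.15 K.
Heat entering the second stage: Q_m = Q_H·(T_m/T_H) = 720 × 444.00/486.15 = 658 kJ.
Second-stage efficiency η₂ = 1 − T_C/T_m = 1 − 285.15/444.00 = 0.3578, so W₂ = η₂·Q_m = 235 kJ.

W₂ ≈ 235 kJ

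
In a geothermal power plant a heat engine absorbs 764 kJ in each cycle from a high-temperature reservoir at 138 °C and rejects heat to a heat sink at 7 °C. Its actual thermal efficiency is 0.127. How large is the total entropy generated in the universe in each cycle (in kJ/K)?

ΔS_univ ≈ 0.523 kJ/K

T_H = 138 °C → 138 + 273.15 = 411.15 K.
T_C = 7 °C → 7 + 273.15 = 280.15 K.
W = η·Q_H = 0.127 × 764 = 97.03 kJ, so Q_C = Q_H − W = 667.0 kJ.
The hot reservoir loses entropy Q_H/T_H = 764/411.15 = 1.858 kJ/K; the cold reservoir gains Q_C/T_C = 667.0/280.15 = 2.381 kJ/K.
ΔS_univ = −Q_H/T_H + Q_C/T_C = 0.523 kJ/K (> 0, since η = 0.127 < η_Carnot = 0.319).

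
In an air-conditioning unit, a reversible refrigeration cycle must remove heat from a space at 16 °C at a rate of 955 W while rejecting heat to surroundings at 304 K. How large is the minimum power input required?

Ẇ_in ≈ 49.05 W

T_C = 16 °C → 16 + 273.15 = 289.15 K.
For a reversible refrigerator, COP_R = T_C/(T_H − T_C) = 289.15/14.85 = 19.4714.
W = Q_C/COP_R = 955/19.4714 = 49.05 W.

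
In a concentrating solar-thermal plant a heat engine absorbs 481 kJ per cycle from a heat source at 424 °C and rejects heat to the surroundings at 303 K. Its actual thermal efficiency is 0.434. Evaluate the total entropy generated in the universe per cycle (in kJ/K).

ΔS_univ ≈ 0.209 kJ/K

T_H = 424 °C → 424 + 273.15 = 697.15 K.
W = η·Q_H = 0.434 × 481 = 208.8 kJ, so Q_C = Q_H − W = 272.2 kJ.
Reservoir entropy changes: ΔS_H = −Q_H/T_H = −481/697.15 = -0.6900 kJ/K and ΔS_C = +Q_C/T_C = 272.2/303.00 = 0.8985 kJ/K.
ΔS_univ = −Q_H/T_H + Q_C/T_C = 0.209 kJ/K (> 0, since η = 0.434 < η_Carnot = 0.565).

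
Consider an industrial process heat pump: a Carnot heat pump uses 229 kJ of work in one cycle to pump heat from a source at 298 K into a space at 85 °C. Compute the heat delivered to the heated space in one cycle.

Q_H ≈ 1360 kJ

T_H = 85 °C → 85 + 273.15 = 358.15 K.
The Carnot heat-pump COP is COP_HP = T_H/(T_H − T_C) = 358.15/60.15 = 5.9543.
Q_H = COP_HP · W = 5.9543 × 229 = 1360 kJ.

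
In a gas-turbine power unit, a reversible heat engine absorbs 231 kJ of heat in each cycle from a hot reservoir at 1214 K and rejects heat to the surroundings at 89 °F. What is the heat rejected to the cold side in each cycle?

Q_C ≈ 58.0 kJ

T_C = 89 °F → (89 − 32) × 5/9 = 31.67 °C = 304.82 K.
Since the cycle is reversible, η = 1 − T_C/T_H = 1 − 304.82/1214.00 = 0.7489.
For a reversible cycle Q_C/Q_H = T_C/T_H, so Q_C = 231 × 304.82/1214.00 = 58.0 kJ.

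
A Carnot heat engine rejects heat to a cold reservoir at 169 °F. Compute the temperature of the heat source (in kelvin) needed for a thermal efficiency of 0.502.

T_H ≈ 701 K

T_C = 169 °F → (169 − 32) × 5/9 = 76.11 °C = 349.26 K.
From η = 1 − T_C/T_H, solving for T_H gives T_H = T_C/(1 − η) = 349.26/(1 − 0.502) = 701 K.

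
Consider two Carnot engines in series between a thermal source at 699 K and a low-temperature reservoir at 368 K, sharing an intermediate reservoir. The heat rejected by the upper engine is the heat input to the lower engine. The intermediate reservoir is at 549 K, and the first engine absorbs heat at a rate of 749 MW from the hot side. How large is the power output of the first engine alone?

First-stage efficiency η₁ = 1 − T_m/T_H = 1 − 549.00/699.00 = 0.2146.
W₁ = η₁·Q_H = 0.2146 × 749 = 161 MW.

Ẇ₁ ≈ 161 MW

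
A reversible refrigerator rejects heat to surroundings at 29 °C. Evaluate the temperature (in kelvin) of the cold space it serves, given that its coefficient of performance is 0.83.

T_H = 29 °C → 29 + 273.15 = 302.15 K.
COP_R = T_C/(T_H − T_C) ⇒ T_C = T_H·COP_R/(1 + COP_R) = 302.15 × 0.83/(1 + 0.83) = 137.0 K.

T_C ≈ 137.0 K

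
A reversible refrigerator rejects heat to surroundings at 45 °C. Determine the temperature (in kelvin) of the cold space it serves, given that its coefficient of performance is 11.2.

T_H = 45 °C → 45 + 273.15 = 318.15 K.
COP_R = T_C/(T_H − T_C) ⇒ T_C = T_H·COP_R/(1 + COP_R) = 318.15 × 11.2/(1 + 11.2) = 292 K.

T_C ≈ 292 K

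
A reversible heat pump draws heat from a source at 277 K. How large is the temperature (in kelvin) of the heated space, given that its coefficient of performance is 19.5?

COP_HP = T_H/(T_H − T_C) ⇒ T_H = T_C·COP_HP/(COP_HP − 1) = 277.00 × 19.5/(19.5 − 1) = 292 K.

T_H ≈ 292 K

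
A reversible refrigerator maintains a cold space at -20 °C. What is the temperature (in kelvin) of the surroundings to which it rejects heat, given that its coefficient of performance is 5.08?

T_H ≈ 303 K

T_C = -20 °C → -20 + 273.15 = 253.15 K.
COP_R = T_C/(T_H − T_C) ⇒ T_H = T_C·(1 + 1/COP_R) = 253.15 × (1 + 1/5.08) = 303 K.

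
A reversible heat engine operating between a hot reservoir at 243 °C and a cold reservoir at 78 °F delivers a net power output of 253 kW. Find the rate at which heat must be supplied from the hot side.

T_H = 243 °C → 243 + 273.15 = 516.15 K.
T_C = 78 °F → (78 − 32) × 5/9 = 25.56 °C = 298.71 K.
η_rev = 1 − T_C/T_H = 1 − 298.71/516.15 = 0.4213.
Q_H = W/η = 253/0.4213 = 600.5 kW.

Q̇_H ≈ 600.5 kW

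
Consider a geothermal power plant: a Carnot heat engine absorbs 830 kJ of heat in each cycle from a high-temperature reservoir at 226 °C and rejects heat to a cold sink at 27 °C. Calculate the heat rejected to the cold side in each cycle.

Q_C ≈ 499 kJ

T_H = 226 °C → 226 + 273.15 = 499.15 K.
T_C = 27 °C → 27 + 273.15 = 300.15 K.
η_rev = 1 − T_C/T_H = 1 − 300.15/499.15 = 0.3987.
For a reversible cycle Q_C/Q_H = T_C/T_H, so Q_C = 830 × 300.15/499.15 = 499 kJ.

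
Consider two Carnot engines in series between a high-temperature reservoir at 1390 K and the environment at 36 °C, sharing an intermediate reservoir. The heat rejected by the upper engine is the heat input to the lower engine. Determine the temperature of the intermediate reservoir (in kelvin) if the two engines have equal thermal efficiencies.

T_C = 36 °C → 36 + 273.15 = 309.15 K.
Equal efficiencies require 1 − T_m/T_H = 1 − T_C/T_m, i.e. T_m/T_H = T_C/T_m, so T_m = √(T_H·T_C) = √(1390.00 × 309.15) = 655.5 K.

T_m ≈ 655.5 K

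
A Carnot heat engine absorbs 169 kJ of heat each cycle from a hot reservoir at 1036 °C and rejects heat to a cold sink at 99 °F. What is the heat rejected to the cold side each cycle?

Q_C ≈ 40.1 kJ

T_H = 1036 °C → 1036 + 273.15 = 1309.15 K.
T_C = 99 °F → (99 − 32) × 5/9 = 37.22 °C = 310.37 K.
Carnot efficiency: η = 1 − T_C/T_H = 1 − 310.37/1309.15 = 0.7629.
For a reversible cycle Q_C/Q_H = T_C/T_H, so Q_C = 169 × 310.37/1309.15 = 40.1 kJ.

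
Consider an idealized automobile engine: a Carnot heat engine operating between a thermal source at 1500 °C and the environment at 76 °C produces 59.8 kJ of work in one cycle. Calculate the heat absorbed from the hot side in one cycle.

Q_H ≈ 74.46 kJ

T_H = 1500 °C → 1500 + 273.15 = 1773.15 K.
T_C = 76 °C → 76 + 273.15 = 349.15 K.
Carnot efficiency: η = 1 − T_C/T_H = 1 − 349.15/1773.15 = 0.8031.
Q_H = W/η = 59.8/0.8031 = 74.46 kJ.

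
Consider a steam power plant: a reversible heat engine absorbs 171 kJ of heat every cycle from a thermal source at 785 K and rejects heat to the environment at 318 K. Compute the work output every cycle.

W ≈ 102 kJ

The Carnot efficiency is η = 1 − T_C/T_H = 1 − 318.00/785.00 = 0.5949.
W = η·Q_H = 0.5949 × 171 = 102 kJ.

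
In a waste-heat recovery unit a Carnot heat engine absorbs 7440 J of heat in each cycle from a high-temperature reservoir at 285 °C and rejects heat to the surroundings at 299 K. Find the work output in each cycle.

W ≈ 3450 J

T_H = 285 °C → 285 + 273.15 = 558.15 K.
For a reversible engine, η = 1 − T_C/T_H = 1 − 299.00/558.15 = 0.4643.
W = η·Q_H = 0.4643 × 7440 = 3450 J.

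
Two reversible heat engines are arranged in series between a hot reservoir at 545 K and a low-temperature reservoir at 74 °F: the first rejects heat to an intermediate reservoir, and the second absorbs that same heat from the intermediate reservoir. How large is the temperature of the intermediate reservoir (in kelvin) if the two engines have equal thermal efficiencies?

T_m ≈ 402 K

T_C = 74 °F → (74 − 32) × 5/9 = 23.33 °C = 296.48 K.
Equal efficiencies require 1 − T_m/T_H = 1 − T_C/T_m, i.e. T_m/T_H = T_C/T_m, so T_m = √(T_H·T_C) = √(545.00 × 296.48) = 402 K.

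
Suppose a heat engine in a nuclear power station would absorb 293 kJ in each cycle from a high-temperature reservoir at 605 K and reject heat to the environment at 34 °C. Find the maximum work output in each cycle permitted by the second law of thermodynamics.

W_max ≈ 144 kJ

T_C = 34 °C → 34 + 273.15 = 307.15 K.
The second-law ceiling is the Carnot efficiency, η_max = 1 − T_C/T_H = 1 − 307.15/605.00 = 0.4923.
W_max = η_max · Q_H = 0.4923 × 293 = 144 kJ.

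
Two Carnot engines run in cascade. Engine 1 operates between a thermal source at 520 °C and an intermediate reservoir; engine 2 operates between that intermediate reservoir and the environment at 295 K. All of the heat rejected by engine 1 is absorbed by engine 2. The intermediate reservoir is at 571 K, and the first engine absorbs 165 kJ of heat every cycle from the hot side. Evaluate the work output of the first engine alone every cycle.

T_H = 520 °C → 520 + 273.15 = 793.15 K.
First-stage efficiency η₁ = 1 − T_m/T_H = 1 − 571.00/793.15 = 0.2801.
W₁ = η₁·Q_H = 0.2801 × 165 = 46.2 kJ.

W₁ ≈ 46.2 kJ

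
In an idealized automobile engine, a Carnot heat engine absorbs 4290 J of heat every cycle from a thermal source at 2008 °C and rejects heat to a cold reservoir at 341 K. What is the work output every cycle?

T_H = 2008 °C → 2008 + 273.15 = 2281.15 K.
For a reversible engine, η = 1 − T_C/T_H = 1 − 341.00/2281.15 = 0.8505.
W = η·Q_H = 0.8505 × 4290 = 3649 J.

W ≈ 3649 J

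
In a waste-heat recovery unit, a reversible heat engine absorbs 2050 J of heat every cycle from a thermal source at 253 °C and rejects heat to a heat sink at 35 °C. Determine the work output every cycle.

T_H = 253 °C → 253 + 273.15 = 526.15 K.
T_C = 35 °C → 35 + 273.15 = 308.15 K.
Carnot efficiency: η = 1 − T_C/T_H = 1 − 308.15/526.15 = 0.4143.
W = η·Q_H = 0.4143 × 2050 = 849 J.

W ≈ 849 J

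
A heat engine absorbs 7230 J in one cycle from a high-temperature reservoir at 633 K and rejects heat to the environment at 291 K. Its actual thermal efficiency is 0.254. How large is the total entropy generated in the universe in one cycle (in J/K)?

W = η·Q_H = 0.254 × 7230 = 1836 J, so Q_C = Q_H − W = 5394 J.
Reservoir entropy changes: ΔS_H = −Q_H/T_H = −7230/633.00 = -11.42 J/K and ΔS_C = +Q_C/T_C = 5394/291.00 = 18.53 J/K.
ΔS_univ = −Q_H/T_H + Q_C/T_C = 7.113 J/K (> 0, since η = 0.254 < η_Carnot = 0.540).

ΔS_univ ≈ 7.113 J/K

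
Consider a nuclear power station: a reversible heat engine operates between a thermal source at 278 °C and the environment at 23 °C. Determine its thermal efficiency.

η ≈ 0.4627

T_H = 278 °C → 278 + 273.15 = 551.15 K.
T_C = 23 °C → 23 + 273.15 = 296.15 K.
The Carnot efficiency is η = 1 − T_C/T_H = 1 − 296.15/551.15 = 0.4627.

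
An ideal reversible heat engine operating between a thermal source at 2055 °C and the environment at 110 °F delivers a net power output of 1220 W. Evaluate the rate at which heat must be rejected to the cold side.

T_H = 2055 °C → 2055 + 273.15 = 2328.15 K.
T_C = 110 °F → (110 − 32) × 5/9 = 43.33 °C = 316.48 K.
η_rev = 1 − T_C/T_H = 1 − 316.48/2328.15 = 0.8641.
Since Q_C/Q_H = T_C/T_H and Q_H = W/η, Q_C = W·T_C/(T_H − T_C) = 1220 × 316.48/2011.67 = 191.9 W.

Q̇_C ≈ 191.9 W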